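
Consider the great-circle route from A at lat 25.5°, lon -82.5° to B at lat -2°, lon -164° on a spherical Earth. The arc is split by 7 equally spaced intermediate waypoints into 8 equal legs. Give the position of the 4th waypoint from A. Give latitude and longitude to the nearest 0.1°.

Write both endpoints as unit vectors p₁, p₂ with components (cos φ cos λ, cos φ sin λ, sin φ).
The central angle between the endpoints is δ = arccos(p₁·p₂) ≈ 1.452 rad (83.2°).
Interpolate at f = 4/8 with slerp weights a = sin((1−f)δ)/sin δ ≈ 0.669, b = sin(fδ)/sin δ ≈ 0.669.
p = a·p₁ + b·p₂ ≈ (-0.564, -0.783, 0.265); φ = arcsin(p_z) ≈ 15.34°, λ = atan2(p_y, p_x) ≈ -125.76°.

≈ lat 15.3°, lon -125.8°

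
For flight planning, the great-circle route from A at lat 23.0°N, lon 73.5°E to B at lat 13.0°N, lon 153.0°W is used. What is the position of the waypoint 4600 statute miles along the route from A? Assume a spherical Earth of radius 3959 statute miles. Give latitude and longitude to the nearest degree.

Convert each endpoint to a unit vector on the sphere (x = cos φ cos λ, y = cos φ sin λ, z = sin φ).
The central angle between the endpoints is δ = arccos(p₁·p₂) ≈ 2.129 rad (122.0°). The total great-circle distance is δ·R ≈ 2.129 × 3959 ≈ 8428 mi, so the target fraction is f = 4600/8428 ≈ 0.546.
Interpolate at f ≈ 0.546 with slerp weights a = sin((1−f)δ)/sin δ ≈ 0.970, b = sin(fδ)/sin δ ≈ 1.082.
p = a·p₁ + b·p₂ ≈ (-0.685, 0.378, 0.622); φ = arcsin(p_z) ≈ 38.50°, λ = atan2(p_y, p_x) ≈ 151.13°.

≈ lat 38°N, lon 151°E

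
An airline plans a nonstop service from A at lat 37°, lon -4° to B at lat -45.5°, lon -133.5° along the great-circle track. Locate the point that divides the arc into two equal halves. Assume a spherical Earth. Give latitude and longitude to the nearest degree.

≈ lat -10°, lon -61°

Convert each endpoint to a unit vector on the sphere (x = cos φ cos λ, y = cos φ sin λ, z = sin φ).
The central angle between the endpoints is δ = arccos(p₁·p₂) ≈ 2.474 rad (141.7°).
Interpolate at f = 1/2 with slerp weights a = sin((1−f)δ)/sin δ ≈ 1.526, b = sin(fδ)/sin δ ≈ 1.526.
p = a·p₁ + b·p₂ ≈ (0.480, -0.861, -0.170); φ = arcsin(p_z) ≈ -9.79°, λ = atan2(p_y, p_x) ≈ -60.88°.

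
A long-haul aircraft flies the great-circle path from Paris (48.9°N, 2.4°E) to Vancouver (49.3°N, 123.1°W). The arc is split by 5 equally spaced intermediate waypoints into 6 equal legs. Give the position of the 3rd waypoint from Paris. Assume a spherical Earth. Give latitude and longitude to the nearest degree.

≈ 68°N, 60°W

The haversine formula gives a central angle δ ≈ 1.243 rad (71.2°) between the endpoints.
Interpolate at f = 3/6 with slerp weights a = sin((1−f)δ)/sin δ ≈ 0.615, b = sin(fδ)/sin δ ≈ 0.615.
p = a·p₁ + b·p₂ ≈ (0.185, -0.319, 0.930); φ = arcsin(p_z) ≈ 68.36°, λ = atan2(p_y, p_x) ≈ -59.90°.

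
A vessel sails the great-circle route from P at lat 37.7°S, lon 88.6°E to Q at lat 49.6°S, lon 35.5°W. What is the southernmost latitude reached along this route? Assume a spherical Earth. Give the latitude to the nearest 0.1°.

The great circle lies in the plane with unit normal n̂ = (p₁ × p₂)/|p₁ × p₂|.
Here n̂_z ≈ -0.432; the vertex latitude is φ_max = arccos|n̂_z| ≈ 64.4°.
Check via Clairaut: cos φ_max = |cos φ₁| · sin C = cos(37.7°)·sin(146.9°) ≈ 0.432, again giving ≈ 64.4°.

≈ 64.4°S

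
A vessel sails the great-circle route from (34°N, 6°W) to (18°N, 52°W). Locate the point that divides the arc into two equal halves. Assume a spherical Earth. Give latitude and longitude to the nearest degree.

≈ (28°N, 31°W)

Write both endpoints as unit vectors p₁, p₂ with components (cos φ cos λ, cos φ sin λ, sin φ).
The central angle between the endpoints is δ = arccos(p₁·p₂) ≈ 0.766 rad (43.9°).
Interpolate at f = 1/2 with slerp weights a = sin((1−f)δ)/sin δ ≈ 0.539, b = sin(fδ)/sin δ ≈ 0.539.
p = a·p₁ + b·p₂ ≈ (0.760, -0.451, 0.468); φ = arcsin(p_z) ≈ 27.91°, λ = atan2(p_y, p_x) ≈ -30.67°.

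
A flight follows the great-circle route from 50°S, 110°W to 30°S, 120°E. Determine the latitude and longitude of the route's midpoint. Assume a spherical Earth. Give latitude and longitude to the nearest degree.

Convert each endpoint to a unit vector on the sphere (x = cos φ cos λ, y = cos φ sin λ, z = sin φ).
The central angle between the endpoints is δ = arccos(p₁·p₂) ≈ 1.546 rad (88.6°).
Interpolate at f = 1/2 with slerp weights a = sin((1−f)δ)/sin δ ≈ 0.698, b = sin(fδ)/sin δ ≈ 0.698.
p = a·p₁ + b·p₂ ≈ (-0.456, 0.102, -0.884); φ = arcsin(p_z) ≈ -62.15°, λ = atan2(p_y, p_x) ≈ 167.40°.

≈ 62°S, 167°E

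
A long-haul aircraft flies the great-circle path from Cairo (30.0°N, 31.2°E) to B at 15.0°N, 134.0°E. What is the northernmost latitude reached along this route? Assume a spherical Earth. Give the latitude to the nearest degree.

The great circle lies in the plane with unit normal n̂ = (p₁ × p₂)/|p₁ × p₂|.
Here n̂_z ≈ +0.817; the vertex latitude is φ_max = arccos|n̂_z| ≈ 35.2°.
Check via Clairaut: cos φ_max = |cos φ₁| · sin C = cos(30.0°)·sin(70.6°) ≈ 0.817, again giving ≈ 35.2°.

≈ 35°N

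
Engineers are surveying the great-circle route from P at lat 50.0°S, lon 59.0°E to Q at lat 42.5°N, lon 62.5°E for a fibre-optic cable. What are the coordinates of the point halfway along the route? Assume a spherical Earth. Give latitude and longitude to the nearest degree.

≈ lat 4°S, lon 61°E

Convert each endpoint to a unit vector on the sphere (x = cos φ cos λ, y = cos φ sin λ, z = sin φ).
The central angle between the endpoints is δ = arccos(p₁·p₂) ≈ 1.615 rad (92.6°).
Interpolate at f = 1/2 with slerp weights a = sin((1−f)δ)/sin δ ≈ 0.723, b = sin(fδ)/sin δ ≈ 0.723.
p = a·p₁ + b·p₂ ≈ (0.486, 0.872, -0.065); φ = arcsin(p_z) ≈ -3.75°, λ = atan2(p_y, p_x) ≈ 60.87°.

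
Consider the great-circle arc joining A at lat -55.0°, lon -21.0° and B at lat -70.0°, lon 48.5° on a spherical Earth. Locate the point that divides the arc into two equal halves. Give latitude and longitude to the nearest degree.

≈ lat -67°, lon 4°

Write both endpoints as unit vectors p₁, p₂ with components (cos φ cos λ, cos φ sin λ, sin φ).
The central angle between the endpoints is δ = arccos(p₁·p₂) ≈ 0.576 rad (33.0°).
Interpolate at f = 1/2 with slerp weights a = sin((1−f)δ)/sin δ ≈ 0.522, b = sin(fδ)/sin δ ≈ 0.522.
p = a·p₁ + b·p₂ ≈ (0.397, 0.026, -0.917); φ = arcsin(p_z) ≈ -66.53°, λ = atan2(p_y, p_x) ≈ 3.80°.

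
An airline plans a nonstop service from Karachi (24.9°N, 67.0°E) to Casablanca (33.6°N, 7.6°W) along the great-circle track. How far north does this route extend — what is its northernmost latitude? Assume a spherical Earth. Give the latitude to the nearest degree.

≈ 36°N

The great circle lies in the plane with unit normal n̂ = (p₁ × p₂)/|p₁ × p₂|.
Here n̂_z ≈ -0.808; the vertex latitude is φ_max = arccos|n̂_z| ≈ 36.1°.
Check via Clairaut: cos φ_max = |cos φ₁| · sin C = cos(24.9°)·sin(63.0°) ≈ 0.808, again giving ≈ 36.1°.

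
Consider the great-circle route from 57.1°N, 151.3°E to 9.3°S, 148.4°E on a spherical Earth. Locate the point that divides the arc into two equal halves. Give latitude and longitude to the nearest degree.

≈ 24°N, 149°E

Write both endpoints as unit vectors p₁, p₂ with components (cos φ cos λ, cos φ sin λ, sin φ).
The central angle between the endpoints is δ = arccos(p₁·p₂) ≈ 1.160 rad (66.4°).
Interpolate at f = 1/2 with slerp weights a = sin((1−f)δ)/sin δ ≈ 0.598, b = sin(fδ)/sin δ ≈ 0.598.
p = a·p₁ + b·p₂ ≈ (-0.787, 0.465, 0.405); φ = arcsin(p_z) ≈ 23.91°, λ = atan2(p_y, p_x) ≈ 149.43°.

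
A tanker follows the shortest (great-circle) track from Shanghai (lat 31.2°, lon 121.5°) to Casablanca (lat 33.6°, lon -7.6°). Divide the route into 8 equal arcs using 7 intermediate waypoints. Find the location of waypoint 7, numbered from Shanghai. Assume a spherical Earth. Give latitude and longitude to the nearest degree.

≈ lat 42°, lon 4°

Convert each endpoint to a unit vector on the sphere (x = cos φ cos λ, y = cos φ sin λ, z = sin φ).
The central angle between the endpoints is δ = arccos(p₁·p₂) ≈ 1.734 rad (99.4°).
Interpolate at f = 7/8 with slerp weights a = sin((1−f)δ)/sin δ ≈ 0.218, b = sin(fδ)/sin δ ≈ 1.012.
p = a·p₁ + b·p₂ ≈ (0.738, 0.047, 0.673); φ = arcsin(p_z) ≈ 42.30°, λ = atan2(p_y, p_x) ≈ 3.68°.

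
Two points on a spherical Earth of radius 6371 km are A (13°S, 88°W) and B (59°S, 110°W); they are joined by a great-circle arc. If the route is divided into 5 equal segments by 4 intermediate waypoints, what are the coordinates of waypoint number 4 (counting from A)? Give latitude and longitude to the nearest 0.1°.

Write both endpoints as unit vectors p₁, p₂ with components (cos φ cos λ, cos φ sin λ, sin φ).
The central angle between the endpoints is δ = arccos(p₁·p₂) ≈ 0.852 rad (48.8°).
Interpolate at f = 4/5 with slerp weights a = sin((1−f)δ)/sin δ ≈ 0.225, b = sin(fδ)/sin δ ≈ 0.837.
p = a·p₁ + b·p₂ ≈ (-0.140, -0.625, -0.768); φ = arcsin(p_z) ≈ -50.20°, λ = atan2(p_y, p_x) ≈ -102.62°.

≈ (50.2°S, 102.6°W)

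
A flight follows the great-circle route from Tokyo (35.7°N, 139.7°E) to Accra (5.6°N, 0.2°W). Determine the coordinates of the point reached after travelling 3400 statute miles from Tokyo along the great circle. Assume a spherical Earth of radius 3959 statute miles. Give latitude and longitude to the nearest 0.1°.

≈ 50.4°N, 72.9°E

Convert each endpoint to a unit vector on the sphere (x = cos φ cos λ, y = cos φ sin λ, z = sin φ).
The central angle between the endpoints is δ = arccos(p₁·p₂) ≈ 2.167 rad (124.1°). The total great-circle distance is δ·R ≈ 2.167 × 3959 ≈ 8578 mi, so the target fraction is f = 3400/8578 ≈ 0.396.
Interpolate at f ≈ 0.396 with slerp weights a = sin((1−f)δ)/sin δ ≈ 1.167, b = sin(fδ)/sin δ ≈ 0.915.
p = a·p₁ + b·p₂ ≈ (0.188, 0.610, 0.770); φ = arcsin(p_z) ≈ 50.36°, λ = atan2(p_y, p_x) ≈ 72.89°.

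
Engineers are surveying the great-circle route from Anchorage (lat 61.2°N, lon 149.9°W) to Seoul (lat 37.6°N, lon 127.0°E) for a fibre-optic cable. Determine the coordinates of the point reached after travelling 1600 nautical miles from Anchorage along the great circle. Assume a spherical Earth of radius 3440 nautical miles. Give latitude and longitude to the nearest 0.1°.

Convert each endpoint to a unit vector on the sphere (x = cos φ cos λ, y = cos φ sin λ, z = sin φ).
The central angle between the endpoints is δ = arccos(p₁·p₂) ≈ 0.951 rad (54.5°). The total great-circle distance is δ·R ≈ 0.951 × 3440 ≈ 3273 nmi, so the target fraction is f = 1600/3273 ≈ 0.489.
Interpolate at f ≈ 0.489 with slerp weights a = sin((1−f)δ)/sin δ ≈ 0.574, b = sin(fδ)/sin δ ≈ 0.551.
p = a·p₁ + b·p₂ ≈ (-0.502, 0.210, 0.839); φ = arcsin(p_z) ≈ 57.04°, λ = atan2(p_y, p_x) ≈ 157.31°.

≈ lat 57.0°N, lon 157.3°E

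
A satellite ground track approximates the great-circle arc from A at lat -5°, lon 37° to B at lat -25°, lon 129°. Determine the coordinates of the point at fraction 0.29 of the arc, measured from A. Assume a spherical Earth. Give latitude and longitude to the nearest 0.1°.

≈ lat -15.3°, lon 61.3°

Convert each endpoint to a unit vector on the sphere (x = cos φ cos λ, y = cos φ sin λ, z = sin φ).
The central angle between the endpoints is δ = arccos(p₁·p₂) ≈ 1.565 rad (89.7°).
Interpolate at f = 0.29 with slerp weights a = sin((1−f)δ)/sin δ ≈ 0.896, b = sin(fδ)/sin δ ≈ 0.439.
p = a·p₁ + b·p₂ ≈ (0.463, 0.846, -0.263); φ = arcsin(p_z) ≈ -15.28°, λ = atan2(p_y, p_x) ≈ 61.32°.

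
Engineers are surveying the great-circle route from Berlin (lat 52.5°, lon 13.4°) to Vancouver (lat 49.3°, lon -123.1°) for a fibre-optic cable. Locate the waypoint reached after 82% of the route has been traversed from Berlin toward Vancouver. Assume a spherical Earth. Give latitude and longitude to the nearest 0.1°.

From cos δ = sin φ₁ sin φ₂ + cos φ₁ cos φ₂ cos Δλ, the central angle is δ ≈ 1.252 rad (71.7°).
Interpolate at f = 0.82 with slerp weights a = sin((1−f)δ)/sin δ ≈ 0.235, b = sin(fδ)/sin δ ≈ 0.901.
p = a·p₁ + b·p₂ ≈ (-0.181, -0.459, 0.870); φ = arcsin(p_z) ≈ 60.43°, λ = atan2(p_y, p_x) ≈ -111.58°.

≈ lat 60.4°, lon -111.6°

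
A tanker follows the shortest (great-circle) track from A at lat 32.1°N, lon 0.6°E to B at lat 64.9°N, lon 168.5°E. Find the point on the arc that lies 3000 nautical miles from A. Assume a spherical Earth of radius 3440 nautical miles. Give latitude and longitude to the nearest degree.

Convert each endpoint to a unit vector on the sphere (x = cos φ cos λ, y = cos φ sin λ, z = sin φ).
The central angle between the endpoints is δ = arccos(p₁·p₂) ≈ 1.441 rad (82.5°). The total great-circle distance is δ·R ≈ 1.441 × 3440 ≈ 4956 nmi, so the target fraction is f = 3000/4956 ≈ 0.605.
Interpolate at f ≈ 0.605 with slerp weights a = sin((1−f)δ)/sin δ ≈ 0.543, b = sin(fδ)/sin δ ≈ 0.772.
p = a·p₁ + b·p₂ ≈ (0.139, 0.070, 0.988); φ = arcsin(p_z) ≈ 81.05°, λ = atan2(p_y, p_x) ≈ 26.78°.

≈ lat 81°N, lon 27°E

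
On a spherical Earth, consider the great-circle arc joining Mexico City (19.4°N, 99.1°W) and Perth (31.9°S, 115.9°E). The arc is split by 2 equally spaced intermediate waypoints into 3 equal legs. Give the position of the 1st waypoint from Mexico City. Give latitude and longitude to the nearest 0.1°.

From cos δ = sin φ₁ sin φ₂ + cos φ₁ cos φ₂ cos Δλ, the central angle is δ ≈ 2.553 rad (146.3°).
Interpolate at f = 1/3 with slerp weights a = sin((1−f)δ)/sin δ ≈ 1.785, b = sin(fδ)/sin δ ≈ 1.353.
p = a·p₁ + b·p₂ ≈ (-0.768, -0.629, -0.122); φ = arcsin(p_z) ≈ -7.03°, λ = atan2(p_y, p_x) ≈ -140.70°.

≈ 7.0°S, 140.7°W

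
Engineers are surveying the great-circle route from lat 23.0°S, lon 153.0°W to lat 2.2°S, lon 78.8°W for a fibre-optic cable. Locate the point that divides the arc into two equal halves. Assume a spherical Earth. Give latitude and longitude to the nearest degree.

Convert each endpoint to a unit vector on the sphere (x = cos φ cos λ, y = cos φ sin λ, z = sin φ).
The central angle between the endpoints is δ = arccos(p₁·p₂) ≈ 1.302 rad (74.6°).
Interpolate at f = 1/2 with slerp weights a = sin((1−f)δ)/sin δ ≈ 0.629, b = sin(fδ)/sin δ ≈ 0.629.
p = a·p₁ + b·p₂ ≈ (-0.394, -0.879, -0.270); φ = arcsin(p_z) ≈ -15.65°, λ = atan2(p_y, p_x) ≈ -114.12°.

≈ lat 16°S, lon 114°W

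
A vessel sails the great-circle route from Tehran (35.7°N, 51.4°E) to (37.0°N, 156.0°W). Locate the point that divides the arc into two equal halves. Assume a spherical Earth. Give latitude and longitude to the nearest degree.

From cos δ = sin φ₁ sin φ₂ + cos φ₁ cos φ₂ cos Δλ, the central angle is δ ≈ 1.797 rad (103.0°).
Interpolate at f = 1/2 with slerp weights a = sin((1−f)δ)/sin δ ≈ 0.803, b = sin(fδ)/sin δ ≈ 0.803.
p = a·p₁ + b·p₂ ≈ (-0.179, 0.249, 0.952); φ = arcsin(p_z) ≈ 72.15°, λ = atan2(p_y, p_x) ≈ 125.74°.

≈ (72°N, 126°E)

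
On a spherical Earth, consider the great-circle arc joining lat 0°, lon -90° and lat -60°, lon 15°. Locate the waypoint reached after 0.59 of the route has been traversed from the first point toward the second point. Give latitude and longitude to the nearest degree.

Convert each endpoint to a unit vector on the sphere (x = cos φ cos λ, y = cos φ sin λ, z = sin φ).
The central angle between the endpoints is δ = arccos(p₁·p₂) ≈ 1.701 rad (97.4°).
Interpolate at f = 0.59 with slerp weights a = sin((1−f)δ)/sin δ ≈ 0.648, b = sin(fδ)/sin δ ≈ 0.850.
p = a·p₁ + b·p₂ ≈ (0.411, -0.537, -0.736); φ = arcsin(p_z) ≈ -47.43°, λ = atan2(p_y, p_x) ≈ -52.61°.

≈ lat -47°, lon -53°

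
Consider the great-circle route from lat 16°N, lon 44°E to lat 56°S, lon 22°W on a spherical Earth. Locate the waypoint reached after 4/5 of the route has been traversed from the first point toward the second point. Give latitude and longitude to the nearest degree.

The haversine formula gives a central angle δ ≈ 1.581 rad (90.6°) between the endpoints.
Interpolate at f = 4/5 with slerp weights a = sin((1−f)δ)/sin δ ≈ 0.311, b = sin(fδ)/sin δ ≈ 0.954.
p = a·p₁ + b·p₂ ≈ (0.709, 0.008, -0.705); φ = arcsin(p_z) ≈ -44.81°, λ = atan2(p_y, p_x) ≈ 0.64°.

≈ lat 45°S, lon 1°E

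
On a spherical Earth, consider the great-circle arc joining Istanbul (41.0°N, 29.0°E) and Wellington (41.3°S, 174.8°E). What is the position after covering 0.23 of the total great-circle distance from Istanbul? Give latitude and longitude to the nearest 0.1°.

Write both endpoints as unit vectors p₁, p₂ with components (cos φ cos λ, cos φ sin λ, sin φ).
The central angle between the endpoints is δ = arccos(p₁·p₂) ≈ 2.695 rad (154.4°).
Interpolate at f = 0.23 with slerp weights a = sin((1−f)δ)/sin δ ≈ 2.027, b = sin(fδ)/sin δ ≈ 1.345.
p = a·p₁ + b·p₂ ≈ (0.332, 0.833, 0.442); φ = arcsin(p_z) ≈ 26.24°, λ = atan2(p_y, p_x) ≈ 68.29°.

≈ 26.2°N, 68.3°E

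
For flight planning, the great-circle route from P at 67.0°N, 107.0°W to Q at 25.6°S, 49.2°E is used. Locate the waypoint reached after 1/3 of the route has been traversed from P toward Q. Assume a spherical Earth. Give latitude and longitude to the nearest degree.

Write both endpoints as unit vectors p₁, p₂ with components (cos φ cos λ, cos φ sin λ, sin φ).
The central angle between the endpoints is δ = arccos(p₁·p₂) ≈ 2.375 rad (136.1°).
Interpolate at f = 1/3 with slerp weights a = sin((1−f)δ)/sin δ ≈ 1.441, b = sin(fδ)/sin δ ≈ 1.025.
p = a·p₁ + b·p₂ ≈ (0.440, 0.162, 0.884); φ = arcsin(p_z) ≈ 62.07°, λ = atan2(p_y, p_x) ≈ 20.18°.

≈ 62°N, 20°E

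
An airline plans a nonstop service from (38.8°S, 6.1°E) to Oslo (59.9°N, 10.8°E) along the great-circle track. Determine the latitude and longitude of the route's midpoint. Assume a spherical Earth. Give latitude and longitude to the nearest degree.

Convert each endpoint to a unit vector on the sphere (x = cos φ cos λ, y = cos φ sin λ, z = sin φ).
The central angle between the endpoints is δ = arccos(p₁·p₂) ≈ 1.724 rad (98.8°).
Interpolate at f = 1/2 with slerp weights a = sin((1−f)δ)/sin δ ≈ 0.768, b = sin(fδ)/sin δ ≈ 0.768.
p = a·p₁ + b·p₂ ≈ (0.974, 0.136, 0.183); φ = arcsin(p_z) ≈ 10.56°, λ = atan2(p_y, p_x) ≈ 7.94°.

≈ (11°N, 8°E)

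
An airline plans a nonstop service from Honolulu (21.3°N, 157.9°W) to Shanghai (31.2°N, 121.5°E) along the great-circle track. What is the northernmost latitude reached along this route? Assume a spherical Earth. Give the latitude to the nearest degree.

≈ 34°N

The great circle lies in the plane with unit normal n̂ = (p₁ × p₂)/|p₁ × p₂|.
Here n̂_z ≈ -0.829; the vertex latitude is φ_max = arccos|n̂_z| ≈ 34.0°.
Check via Clairaut: cos φ_max = |cos φ₁| · sin C = cos(21.3°)·sin(62.9°) ≈ 0.829, again giving ≈ 34.0°.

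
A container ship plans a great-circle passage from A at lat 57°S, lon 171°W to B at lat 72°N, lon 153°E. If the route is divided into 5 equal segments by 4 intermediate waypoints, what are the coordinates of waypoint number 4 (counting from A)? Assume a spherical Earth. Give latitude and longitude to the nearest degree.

≈ lat 47°N, lon 169°E

Convert each endpoint to a unit vector on the sphere (x = cos φ cos λ, y = cos φ sin λ, z = sin φ).
The central angle between the endpoints is δ = arccos(p₁·p₂) ≈ 2.294 rad (131.4°).
Interpolate at f = 4/5 with slerp weights a = sin((1−f)δ)/sin δ ≈ 0.590, b = sin(fδ)/sin δ ≈ 1.287.
p = a·p₁ + b·p₂ ≈ (-0.672, 0.130, 0.729); φ = arcsin(p_z) ≈ 46.80°, λ = atan2(p_y, p_x) ≈ 169.03°.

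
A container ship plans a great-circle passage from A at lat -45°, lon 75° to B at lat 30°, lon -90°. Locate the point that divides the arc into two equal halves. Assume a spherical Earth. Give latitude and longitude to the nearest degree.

Convert each endpoint to a unit vector on the sphere (x = cos φ cos λ, y = cos φ sin λ, z = sin φ).
The central angle between the endpoints is δ = arccos(p₁·p₂) ≈ 2.809 rad (160.9°).
Interpolate at f = 1/2 with slerp weights a = sin((1−f)δ)/sin δ ≈ 3.017, b = sin(fδ)/sin δ ≈ 3.017.
p = a·p₁ + b·p₂ ≈ (0.552, -0.552, -0.625); φ = arcsin(p_z) ≈ -38.67°, λ = atan2(p_y, p_x) ≈ -45.00°.

≈ lat -39°, lon -45°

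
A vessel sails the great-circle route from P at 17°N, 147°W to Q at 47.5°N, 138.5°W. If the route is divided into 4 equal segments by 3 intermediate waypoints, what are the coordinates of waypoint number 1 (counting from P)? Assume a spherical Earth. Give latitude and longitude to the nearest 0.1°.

≈ 24.7°N, 145.3°W

Convert each endpoint to a unit vector on the sphere (x = cos φ cos λ, y = cos φ sin λ, z = sin φ).
The central angle between the endpoints is δ = arccos(p₁·p₂) ≈ 0.546 rad (31.3°).
Interpolate at f = 1/4 with slerp weights a = sin((1−f)δ)/sin δ ≈ 0.767, b = sin(fδ)/sin δ ≈ 0.262.
p = a·p₁ + b·p₂ ≈ (-0.748, -0.517, 0.417); φ = arcsin(p_z) ≈ 24.67°, λ = atan2(p_y, p_x) ≈ -145.35°.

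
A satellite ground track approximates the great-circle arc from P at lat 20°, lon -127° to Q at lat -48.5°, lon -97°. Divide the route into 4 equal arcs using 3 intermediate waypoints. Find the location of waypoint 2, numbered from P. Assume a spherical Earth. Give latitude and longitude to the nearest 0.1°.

≈ lat -14.7°, lon -114.7°

Write both endpoints as unit vectors p₁, p₂ with components (cos φ cos λ, cos φ sin λ, sin φ).
The central angle between the endpoints is δ = arccos(p₁·p₂) ≈ 1.284 rad (73.6°).
Interpolate at f = 2/4 with slerp weights a = sin((1−f)δ)/sin δ ≈ 0.624, b = sin(fδ)/sin δ ≈ 0.624.
p = a·p₁ + b·p₂ ≈ (-0.403, -0.879, -0.254); φ = arcsin(p_z) ≈ -14.72°, λ = atan2(p_y, p_x) ≈ -114.65°.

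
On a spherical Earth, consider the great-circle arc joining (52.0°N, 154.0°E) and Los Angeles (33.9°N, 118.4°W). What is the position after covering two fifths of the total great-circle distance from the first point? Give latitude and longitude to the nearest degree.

≈ (54°N, 164°W)

The haversine formula gives a central angle δ ≈ 1.092 rad (62.6°) between the endpoints.
Interpolate at f = 2/5 with slerp weights a = sin((1−f)δ)/sin δ ≈ 0.686, b = sin(fδ)/sin δ ≈ 0.477.
p = a·p₁ + b·p₂ ≈ (-0.568, -0.163, 0.807); φ = arcsin(p_z) ≈ 53.78°, λ = atan2(p_y, p_x) ≈ -164.02°.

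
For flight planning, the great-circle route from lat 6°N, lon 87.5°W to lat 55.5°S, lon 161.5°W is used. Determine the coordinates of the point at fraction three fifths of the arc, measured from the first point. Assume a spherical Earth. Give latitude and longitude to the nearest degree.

Convert each endpoint to a unit vector on the sphere (x = cos φ cos λ, y = cos φ sin λ, z = sin φ).
The central angle between the endpoints is δ = arccos(p₁·p₂) ≈ 1.502 rad (86.0°).
Interpolate at f = 3/5 with slerp weights a = sin((1−f)δ)/sin δ ≈ 0.567, b = sin(fδ)/sin δ ≈ 0.786.
p = a·p₁ + b·p₂ ≈ (-0.398, -0.704, -0.588); φ = arcsin(p_z) ≈ -36.04°, λ = atan2(p_y, p_x) ≈ -119.45°.

≈ lat 36°S, lon 119°W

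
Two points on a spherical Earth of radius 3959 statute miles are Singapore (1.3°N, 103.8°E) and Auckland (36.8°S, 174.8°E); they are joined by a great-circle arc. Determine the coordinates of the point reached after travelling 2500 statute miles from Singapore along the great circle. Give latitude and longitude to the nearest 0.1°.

≈ (20.5°S, 133.3°E)

Convert each endpoint to a unit vector on the sphere (x = cos φ cos λ, y = cos φ sin λ, z = sin φ).
The central angle between the endpoints is δ = arccos(p₁·p₂) ≈ 1.321 rad (75.7°). The total great-circle distance is δ·R ≈ 1.321 × 3959 ≈ 5231 mi, so the target fraction is f = 2500/5231 ≈ 0.478.
Interpolate at f ≈ 0.478 with slerp weights a = sin((1−f)δ)/sin δ ≈ 0.657, b = sin(fδ)/sin δ ≈ 0.609.
p = a·p₁ + b·p₂ ≈ (-0.642, 0.682, -0.350); φ = arcsin(p_z) ≈ -20.49°, λ = atan2(p_y, p_x) ≈ 133.30°.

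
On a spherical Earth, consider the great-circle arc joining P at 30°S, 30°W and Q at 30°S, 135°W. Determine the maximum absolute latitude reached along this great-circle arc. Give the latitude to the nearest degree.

≈ 43°S

The great circle lies in the plane with unit normal n̂ = (p₁ × p₂)/|p₁ × p₂|.
Here n̂_z ≈ -0.726; the vertex latitude is φ_max = arccos|n̂_z| ≈ 43.5°.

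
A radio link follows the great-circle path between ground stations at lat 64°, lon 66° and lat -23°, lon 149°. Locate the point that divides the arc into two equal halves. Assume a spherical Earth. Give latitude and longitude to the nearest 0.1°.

≈ lat 25.5°, lon 124.9°

Convert each endpoint to a unit vector on the sphere (x = cos φ cos λ, y = cos φ sin λ, z = sin φ).
The central angle between the endpoints is δ = arccos(p₁·p₂) ≈ 1.878 rad (107.6°).
Interpolate at f = 1/2 with slerp weights a = sin((1−f)δ)/sin δ ≈ 0.846, b = sin(fδ)/sin δ ≈ 0.846.
p = a·p₁ + b·p₂ ≈ (-0.517, 0.740, 0.430); φ = arcsin(p_z) ≈ 25.47°, λ = atan2(p_y, p_x) ≈ 124.93°.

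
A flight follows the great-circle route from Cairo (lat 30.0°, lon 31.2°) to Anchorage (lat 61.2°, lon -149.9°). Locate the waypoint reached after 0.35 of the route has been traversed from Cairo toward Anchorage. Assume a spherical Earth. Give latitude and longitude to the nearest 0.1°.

Write both endpoints as unit vectors p₁, p₂ with components (cos φ cos λ, cos φ sin λ, sin φ).
The central angle between the endpoints is δ = arccos(p₁·p₂) ≈ 1.550 rad (88.8°).
Interpolate at f = 0.35 with slerp weights a = sin((1−f)δ)/sin δ ≈ 0.846, b = sin(fδ)/sin δ ≈ 0.516.
p = a·p₁ + b·p₂ ≈ (0.411, 0.255, 0.875); φ = arcsin(p_z) ≈ 61.08°, λ = atan2(p_y, p_x) ≈ 31.77°.

≈ lat 61.1°, lon 31.8°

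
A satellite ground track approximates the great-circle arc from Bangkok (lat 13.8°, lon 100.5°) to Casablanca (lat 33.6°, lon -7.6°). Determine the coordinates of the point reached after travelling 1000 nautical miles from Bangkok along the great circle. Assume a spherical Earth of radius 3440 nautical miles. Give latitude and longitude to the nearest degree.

≈ lat 23°, lon 86°

Write both endpoints as unit vectors p₁, p₂ with components (cos φ cos λ, cos φ sin λ, sin φ).
The central angle between the endpoints is δ = arccos(p₁·p₂) ≈ 1.690 rad (96.9°). The total great-circle distance is δ·R ≈ 1.690 × 3440 ≈ 5815 nmi, so the target fraction is f = 1000/5815 ≈ 0.172.
Interpolate at f ≈ 0.172 with slerp weights a = sin((1−f)δ)/sin δ ≈ 0.992, b = sin(fδ)/sin δ ≈ 0.289.
p = a·p₁ + b·p₂ ≈ (0.063, 0.916, 0.396); φ = arcsin(p_z) ≈ 23.36°, λ = atan2(p_y, p_x) ≈ 86.08°.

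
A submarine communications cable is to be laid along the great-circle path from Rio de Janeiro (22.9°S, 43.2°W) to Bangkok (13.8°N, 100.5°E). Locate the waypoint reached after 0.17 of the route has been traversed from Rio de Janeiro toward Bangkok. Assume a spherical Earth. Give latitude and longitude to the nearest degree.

The haversine formula gives a central angle δ ≈ 2.521 rad (144.5°) between the endpoints.
Interpolate at f = 0.17 with slerp weights a = sin((1−f)δ)/sin δ ≈ 1.492, b = sin(fδ)/sin δ ≈ 0.715.
p = a·p₁ + b·p₂ ≈ (0.875, -0.258, -0.410); φ = arcsin(p_z) ≈ -24.19°, λ = atan2(p_y, p_x) ≈ -16.41°.

≈ 24°S, 16°W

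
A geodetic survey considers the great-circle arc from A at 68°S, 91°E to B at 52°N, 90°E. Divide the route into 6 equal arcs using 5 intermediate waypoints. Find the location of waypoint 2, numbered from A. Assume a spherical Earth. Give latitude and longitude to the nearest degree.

≈ 28°S, 90°E

Convert each endpoint to a unit vector on the sphere (x = cos φ cos λ, y = cos φ sin λ, z = sin φ).
The central angle between the endpoints is δ = arccos(p₁·p₂) ≈ 2.094 rad (120.0°).
Interpolate at f = 2/6 with slerp weights a = sin((1−f)δ)/sin δ ≈ 1.137, b = sin(fδ)/sin δ ≈ 0.742.
p = a·p₁ + b·p₂ ≈ (-0.007, 0.883, -0.469); φ = arcsin(p_z) ≈ -28.00°, λ = atan2(p_y, p_x) ≈ 90.48°.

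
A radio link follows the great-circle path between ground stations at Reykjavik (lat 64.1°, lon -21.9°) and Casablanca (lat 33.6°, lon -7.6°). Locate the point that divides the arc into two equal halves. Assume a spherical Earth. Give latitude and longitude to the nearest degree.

Write both endpoints as unit vectors p₁, p₂ with components (cos φ cos λ, cos φ sin λ, sin φ).
The central angle between the endpoints is δ = arccos(p₁·p₂) ≈ 0.554 rad (31.7°).
Interpolate at f = 1/2 with slerp weights a = sin((1−f)δ)/sin δ ≈ 0.520, b = sin(fδ)/sin δ ≈ 0.520.
p = a·p₁ + b·p₂ ≈ (0.640, -0.142, 0.755); φ = arcsin(p_z) ≈ 49.05°, λ = atan2(p_y, p_x) ≈ -12.51°.

≈ lat 49°, lon -13°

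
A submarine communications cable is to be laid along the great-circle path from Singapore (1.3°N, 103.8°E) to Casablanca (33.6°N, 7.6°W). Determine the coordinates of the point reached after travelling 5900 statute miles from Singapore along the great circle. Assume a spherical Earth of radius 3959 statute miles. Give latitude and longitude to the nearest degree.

≈ 36°N, 19°E

Convert each endpoint to a unit vector on the sphere (x = cos φ cos λ, y = cos φ sin λ, z = sin φ).
The central angle between the endpoints is δ = arccos(p₁·p₂) ≈ 1.866 rad (106.9°). The total great-circle distance is δ·R ≈ 1.866 × 3959 ≈ 7389 mi, so the target fraction is f = 5900/7389 ≈ 0.798.
Interpolate at f ≈ 0.798 with slerp weights a = sin((1−f)δ)/sin δ ≈ 0.384, b = sin(fδ)/sin δ ≈ 1.042.
p = a·p₁ + b·p₂ ≈ (0.769, 0.258, 0.585); φ = arcsin(p_z) ≈ 35.83°, λ = atan2(p_y, p_x) ≈ 18.55°.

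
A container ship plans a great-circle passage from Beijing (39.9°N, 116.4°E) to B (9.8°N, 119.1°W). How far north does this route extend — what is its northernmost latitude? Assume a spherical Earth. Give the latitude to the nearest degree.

≈ 49°N

The great circle lies in the plane with unit normal n̂ = (p₁ × p₂)/|p₁ × p₂|.
Here n̂_z ≈ +0.657; the vertex latitude is φ_max = arccos|n̂_z| ≈ 48.9°.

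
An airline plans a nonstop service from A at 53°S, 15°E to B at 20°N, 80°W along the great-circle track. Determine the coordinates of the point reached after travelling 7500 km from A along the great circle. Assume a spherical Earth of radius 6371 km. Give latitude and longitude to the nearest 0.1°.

≈ 12.9°S, 54.6°W

Write both endpoints as unit vectors p₁, p₂ with components (cos φ cos λ, cos φ sin λ, sin φ).
The central angle between the endpoints is δ = arccos(p₁·p₂) ≈ 1.899 rad (108.8°). The total great-circle distance is δ·R ≈ 1.899 × 6371 ≈ 12099 km, so the target fraction is f = 7500/12099 ≈ 0.620.
Interpolate at f ≈ 0.620 with slerp weights a = sin((1−f)δ)/sin δ ≈ 0.698, b = sin(fδ)/sin δ ≈ 0.976.
p = a·p₁ + b·p₂ ≈ (0.565, -0.794, -0.224); φ = arcsin(p_z) ≈ -12.93°, λ = atan2(p_y, p_x) ≈ -54.57°.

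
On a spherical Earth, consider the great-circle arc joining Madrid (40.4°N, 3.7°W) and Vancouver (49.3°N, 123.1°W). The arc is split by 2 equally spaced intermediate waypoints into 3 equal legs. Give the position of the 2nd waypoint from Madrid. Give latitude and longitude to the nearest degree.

Convert each endpoint to a unit vector on the sphere (x = cos φ cos λ, y = cos φ sin λ, z = sin φ).
The central angle between the endpoints is δ = arccos(p₁·p₂) ≈ 1.321 rad (75.7°).
Interpolate at f = 2/3 with slerp weights a = sin((1−f)δ)/sin δ ≈ 0.440, b = sin(fδ)/sin δ ≈ 0.796.
p = a·p₁ + b·p₂ ≈ (0.051, -0.456, 0.888); φ = arcsin(p_z) ≈ 62.67°, λ = atan2(p_y, p_x) ≈ -83.64°.

≈ 63°N, 84°W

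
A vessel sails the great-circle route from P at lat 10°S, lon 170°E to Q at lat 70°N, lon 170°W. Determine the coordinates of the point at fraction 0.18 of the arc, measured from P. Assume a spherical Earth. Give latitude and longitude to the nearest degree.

≈ lat 5°N, lon 172°E

Convert each endpoint to a unit vector on the sphere (x = cos φ cos λ, y = cos φ sin λ, z = sin φ).
The central angle between the endpoints is δ = arccos(p₁·p₂) ≈ 1.417 rad (81.2°).
Interpolate at f = 0.18 with slerp weights a = sin((1−f)δ)/sin δ ≈ 0.929, b = sin(fδ)/sin δ ≈ 0.255.
p = a·p₁ + b·p₂ ≈ (-0.987, 0.144, 0.079); φ = arcsin(p_z) ≈ 4.51°, λ = atan2(p_y, p_x) ≈ 171.72°.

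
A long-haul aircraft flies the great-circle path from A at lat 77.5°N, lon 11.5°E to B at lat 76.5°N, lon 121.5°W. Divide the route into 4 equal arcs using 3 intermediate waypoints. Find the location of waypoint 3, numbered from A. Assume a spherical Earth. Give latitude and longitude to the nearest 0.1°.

Convert each endpoint to a unit vector on the sphere (x = cos φ cos λ, y = cos φ sin λ, z = sin φ).
The central angle between the endpoints is δ = arccos(p₁·p₂) ≈ 0.416 rad (23.8°).
Interpolate at f = 3/4 with slerp weights a = sin((1−f)δ)/sin δ ≈ 0.257, b = sin(fδ)/sin δ ≈ 0.760.
p = a·p₁ + b·p₂ ≈ (-0.038, -0.140, 0.989); φ = arcsin(p_z) ≈ 81.65°, λ = atan2(p_y, p_x) ≈ -105.24°.

≈ lat 81.7°N, lon 105.2°W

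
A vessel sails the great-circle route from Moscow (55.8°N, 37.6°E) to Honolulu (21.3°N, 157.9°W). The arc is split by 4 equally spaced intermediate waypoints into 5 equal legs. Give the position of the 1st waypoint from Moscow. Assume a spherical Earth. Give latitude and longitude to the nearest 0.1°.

From cos δ = sin φ₁ sin φ₂ + cos φ₁ cos φ₂ cos Δλ, the central angle is δ ≈ 1.776 rad (101.8°).
Interpolate at f = 1/5 with slerp weights a = sin((1−f)δ)/sin δ ≈ 1.010, b = sin(fδ)/sin δ ≈ 0.355.
p = a·p₁ + b·p₂ ≈ (0.143, 0.222, 0.965); φ = arcsin(p_z) ≈ 74.69°, λ = atan2(p_y, p_x) ≈ 57.18°.

≈ 74.7°N, 57.2°E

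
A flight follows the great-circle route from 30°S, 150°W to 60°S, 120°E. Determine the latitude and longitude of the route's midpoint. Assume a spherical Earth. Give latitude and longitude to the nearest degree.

Write both endpoints as unit vectors p₁, p₂ with components (cos φ cos λ, cos φ sin λ, sin φ).
The central angle between the endpoints is δ = arccos(p₁·p₂) ≈ 1.123 rad (64.3°).
Interpolate at f = 1/2 with slerp weights a = sin((1−f)δ)/sin δ ≈ 0.591, b = sin(fδ)/sin δ ≈ 0.591.
p = a·p₁ + b·p₂ ≈ (-0.591, 0.000, -0.807); φ = arcsin(p_z) ≈ -53.79°, λ = atan2(p_y, p_x) ≈ 180.00°.

≈ 54°S, 180°E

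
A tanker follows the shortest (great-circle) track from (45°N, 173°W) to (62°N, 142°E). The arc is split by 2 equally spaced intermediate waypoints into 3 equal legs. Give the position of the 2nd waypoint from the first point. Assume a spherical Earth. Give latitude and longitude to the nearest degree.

≈ (58°N, 161°E)

From cos δ = sin φ₁ sin φ₂ + cos φ₁ cos φ₂ cos Δλ, the central angle is δ ≈ 0.537 rad (30.8°).
Interpolate at f = 2/3 with slerp weights a = sin((1−f)δ)/sin δ ≈ 0.348, b = sin(fδ)/sin δ ≈ 0.685.
p = a·p₁ + b·p₂ ≈ (-0.498, 0.168, 0.851); φ = arcsin(p_z) ≈ 58.31°, λ = atan2(p_y, p_x) ≈ 161.35°.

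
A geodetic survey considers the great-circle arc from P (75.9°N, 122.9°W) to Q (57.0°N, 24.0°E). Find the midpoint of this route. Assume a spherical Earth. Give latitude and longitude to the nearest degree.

The haversine formula gives a central angle δ ≈ 0.792 rad (45.4°) between the endpoints.
Interpolate at f = 1/2 with slerp weights a = sin((1−f)δ)/sin δ ≈ 0.542, b = sin(fδ)/sin δ ≈ 0.542.
p = a·p₁ + b·p₂ ≈ (0.198, 0.009, 0.980); φ = arcsin(p_z) ≈ 78.57°, λ = atan2(p_y, p_x) ≈ 2.66°.

≈ (79°N, 3°E)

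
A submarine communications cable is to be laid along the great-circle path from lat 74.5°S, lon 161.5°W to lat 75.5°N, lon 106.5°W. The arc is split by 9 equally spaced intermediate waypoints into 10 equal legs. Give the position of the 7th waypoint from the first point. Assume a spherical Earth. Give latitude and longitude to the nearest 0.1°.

≈ lat 31.0°N, lon 130.8°W

Convert each endpoint to a unit vector on the sphere (x = cos φ cos λ, y = cos φ sin λ, z = sin φ).
The central angle between the endpoints is δ = arccos(p₁·p₂) ≈ 2.678 rad (153.5°).
Interpolate at f = 7/10 with slerp weights a = sin((1−f)δ)/sin δ ≈ 1.610, b = sin(fδ)/sin δ ≈ 2.135.
p = a·p₁ + b·p₂ ≈ (-0.560, -0.649, 0.515); φ = arcsin(p_z) ≈ 31.00°, λ = atan2(p_y, p_x) ≈ -130.78°.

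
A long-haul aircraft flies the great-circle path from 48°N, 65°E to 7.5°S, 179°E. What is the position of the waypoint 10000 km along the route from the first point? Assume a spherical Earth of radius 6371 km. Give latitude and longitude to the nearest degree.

Convert each endpoint to a unit vector on the sphere (x = cos φ cos λ, y = cos φ sin λ, z = sin φ).
The central angle between the endpoints is δ = arccos(p₁·p₂) ≈ 1.946 rad (111.5°). The total great-circle distance is δ·R ≈ 1.946 × 6371 ≈ 12400 km, so the target fraction is f = 10000/12400 ≈ 0.806.
Interpolate at f ≈ 0.806 with slerp weights a = sin((1−f)δ)/sin δ ≈ 0.396, b = sin(fδ)/sin δ ≈ 1.075.
p = a·p₁ + b·p₂ ≈ (-0.954, 0.258, 0.154); φ = arcsin(p_z) ≈ 8.84°, λ = atan2(p_y, p_x) ≈ 164.84°.

≈ 9°N, 165°E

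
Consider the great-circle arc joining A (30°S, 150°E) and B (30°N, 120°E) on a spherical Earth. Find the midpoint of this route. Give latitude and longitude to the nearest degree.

Write both endpoints as unit vectors p₁, p₂ with components (cos φ cos λ, cos φ sin λ, sin φ).
The central angle between the endpoints is δ = arccos(p₁·p₂) ≈ 1.160 rad (66.5°).
Interpolate at f = 1/2 with slerp weights a = sin((1−f)δ)/sin δ ≈ 0.598, b = sin(fδ)/sin δ ≈ 0.598.
p = a·p₁ + b·p₂ ≈ (-0.707, 0.707, 0.000); φ = arcsin(p_z) ≈ 0.00°, λ = atan2(p_y, p_x) ≈ 135.00°.

≈ (0°N, 135°E)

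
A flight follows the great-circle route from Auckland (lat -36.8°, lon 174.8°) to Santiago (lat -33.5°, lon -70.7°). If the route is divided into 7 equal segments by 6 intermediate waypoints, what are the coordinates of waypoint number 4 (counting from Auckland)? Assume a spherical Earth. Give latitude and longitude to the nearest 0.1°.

≈ lat -51.7°, lon -116.1°

Convert each endpoint to a unit vector on the sphere (x = cos φ cos λ, y = cos φ sin λ, z = sin φ).
The central angle between the endpoints is δ = arccos(p₁·p₂) ≈ 1.517 rad (86.9°).
Interpolate at f = 4/7 with slerp weights a = sin((1−f)δ)/sin δ ≈ 0.606, b = sin(fδ)/sin δ ≈ 0.763.
p = a·p₁ + b·p₂ ≈ (-0.273, -0.557, -0.784); φ = arcsin(p_z) ≈ -51.67°, λ = atan2(p_y, p_x) ≈ -116.12°.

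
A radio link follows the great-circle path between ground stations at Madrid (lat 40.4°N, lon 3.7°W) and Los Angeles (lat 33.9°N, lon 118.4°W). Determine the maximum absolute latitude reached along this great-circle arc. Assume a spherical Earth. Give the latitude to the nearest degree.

≈ 55°N

The great circle lies in the plane with unit normal n̂ = (p₁ × p₂)/|p₁ × p₂|.
Here n̂_z ≈ -0.577; the vertex latitude is φ_max = arccos|n̂_z| ≈ 54.8°.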